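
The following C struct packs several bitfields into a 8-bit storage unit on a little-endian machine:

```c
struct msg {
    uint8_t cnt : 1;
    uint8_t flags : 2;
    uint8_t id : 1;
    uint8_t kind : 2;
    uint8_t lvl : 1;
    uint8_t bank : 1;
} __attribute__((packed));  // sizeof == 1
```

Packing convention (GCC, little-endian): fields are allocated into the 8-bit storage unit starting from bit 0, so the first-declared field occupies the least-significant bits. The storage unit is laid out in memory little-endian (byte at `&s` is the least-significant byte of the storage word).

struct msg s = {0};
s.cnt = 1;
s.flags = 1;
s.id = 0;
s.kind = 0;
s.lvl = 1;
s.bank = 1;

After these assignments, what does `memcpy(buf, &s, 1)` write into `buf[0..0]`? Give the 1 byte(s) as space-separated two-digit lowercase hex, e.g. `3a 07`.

cnt:1 = 1 → 0x1 << 0 → word 0x01
flags:2 = 1 → 0x1 << 1 → word 0x03
id:1 = 0 → 0x0 << 3 → word 0x03
kind:2 = 0 → 0x0 << 4 → word 0x03
lvl:1 = 1 → 0x1 << 6 → word 0x43
bank:1 = 1 → 0x1 << 7 → word 0xc3
word = 0xc3 → little-endian bytes:
  [0]=0xc3

c3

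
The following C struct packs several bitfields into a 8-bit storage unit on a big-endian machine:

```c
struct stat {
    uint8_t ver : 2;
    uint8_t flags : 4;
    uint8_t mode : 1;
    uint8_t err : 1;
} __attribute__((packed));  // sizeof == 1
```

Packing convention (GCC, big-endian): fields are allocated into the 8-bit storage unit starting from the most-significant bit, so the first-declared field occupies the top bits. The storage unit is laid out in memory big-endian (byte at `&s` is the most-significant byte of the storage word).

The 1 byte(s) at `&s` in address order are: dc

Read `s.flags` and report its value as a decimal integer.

7

[0]=0xdc (big-endian) → word 0xdc
ver [6+:2] = (word>>6) & 0x3 = 3
flags [2+:4] = (word>>2) & 0xf = 7  ←
mode [1+:1] = (word>>1) & 0x1 = 0
err [0+:1] = (word>>0) & 0x1 = 0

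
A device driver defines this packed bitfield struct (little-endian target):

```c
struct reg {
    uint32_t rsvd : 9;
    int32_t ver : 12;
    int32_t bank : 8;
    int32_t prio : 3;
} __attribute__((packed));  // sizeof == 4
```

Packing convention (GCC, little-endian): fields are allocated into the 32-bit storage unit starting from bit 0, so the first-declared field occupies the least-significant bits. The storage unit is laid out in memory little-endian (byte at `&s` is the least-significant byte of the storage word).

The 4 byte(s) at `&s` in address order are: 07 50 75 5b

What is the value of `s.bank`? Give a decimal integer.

[0]=0x07 [1]=0x50 [2]=0x75 [3]=0x5b (little-endian) → word 0x5b755007
rsvd [0+:9] = (word>>0) & 0x1ff = 7
ver [9+:12] = (word>>9) & 0xfff = 2728
bank [21+:8] = (word>>21) & 0xff = 219  ←
prio [29+:3] = (word>>29) & 0x7 = 2
bank signed 8b, MSB=1: 219 - 256 = -37

-37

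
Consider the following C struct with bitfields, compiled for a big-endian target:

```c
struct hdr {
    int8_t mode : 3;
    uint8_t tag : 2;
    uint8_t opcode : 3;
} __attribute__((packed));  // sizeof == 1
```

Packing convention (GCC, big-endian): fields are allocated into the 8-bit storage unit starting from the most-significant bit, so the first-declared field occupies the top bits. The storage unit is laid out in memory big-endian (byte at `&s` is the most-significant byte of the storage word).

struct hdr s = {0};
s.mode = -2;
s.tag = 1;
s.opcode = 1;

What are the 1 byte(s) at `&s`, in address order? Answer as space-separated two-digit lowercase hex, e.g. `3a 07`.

[5+:3] mode=-2 & 0x7 = 0x6; word=0xc0
[3+:2] tag=1 & 0x3 = 0x1; word=0xc8
[0+:3] opcode=1 & 0x7 = 0x1; word=0xc9
word = 0xc9 → big-endian bytes:
  [0]=0xc9

c9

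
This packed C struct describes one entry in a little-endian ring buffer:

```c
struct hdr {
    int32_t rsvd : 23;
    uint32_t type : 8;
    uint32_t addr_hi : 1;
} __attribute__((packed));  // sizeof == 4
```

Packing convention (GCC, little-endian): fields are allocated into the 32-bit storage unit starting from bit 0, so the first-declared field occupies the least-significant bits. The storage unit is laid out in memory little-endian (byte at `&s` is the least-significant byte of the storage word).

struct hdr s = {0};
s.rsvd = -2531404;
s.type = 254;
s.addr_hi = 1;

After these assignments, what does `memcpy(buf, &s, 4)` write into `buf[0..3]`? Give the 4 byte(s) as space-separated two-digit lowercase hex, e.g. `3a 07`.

b4 5f 59 ff

[0+:23] rsvd=-2531404 & 0x7fffff = 0x595fb4; word=0x00595fb4
[23+:8] type=254 & 0xff = 0xfe; word=0x7f595fb4
[31+:1] addr_hi=1 & 0x1 = 0x1; word=0xff595fb4
word = 0xff595fb4 → little-endian bytes:
  [0]=0xb4  [1]=0x5f  [2]=0x59  [3]=0xff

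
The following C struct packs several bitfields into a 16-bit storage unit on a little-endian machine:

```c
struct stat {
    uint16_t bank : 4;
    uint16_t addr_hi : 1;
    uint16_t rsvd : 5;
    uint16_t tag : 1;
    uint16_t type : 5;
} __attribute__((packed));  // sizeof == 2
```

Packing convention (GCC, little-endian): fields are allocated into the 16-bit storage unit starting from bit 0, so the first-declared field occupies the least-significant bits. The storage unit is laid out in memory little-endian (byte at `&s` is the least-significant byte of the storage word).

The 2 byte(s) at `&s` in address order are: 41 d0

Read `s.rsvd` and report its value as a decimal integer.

2

[0]=0x41 [1]=0xd0 (little-endian) → word 0xd041
bank [0+:4] = (word>>0) & 0xf = 1
addr_hi [4+:1] = (word>>4) & 0x1 = 0
rsvd [5+:5] = (word>>5) & 0x1f = 2  ←
tag [10+:1] = (word>>10) & 0x1 = 0
type [11+:5] = (word>>11) & 0x1f = 26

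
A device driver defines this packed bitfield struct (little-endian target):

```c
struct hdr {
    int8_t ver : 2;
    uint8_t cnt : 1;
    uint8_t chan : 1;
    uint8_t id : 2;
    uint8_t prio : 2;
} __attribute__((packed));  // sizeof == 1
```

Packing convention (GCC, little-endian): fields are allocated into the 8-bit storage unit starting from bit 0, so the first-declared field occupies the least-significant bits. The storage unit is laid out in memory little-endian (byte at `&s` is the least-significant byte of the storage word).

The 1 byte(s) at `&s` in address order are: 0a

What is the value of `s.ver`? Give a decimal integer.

[0]=0x0a (little-endian) → word 0x0a
ver [0+:2] = (word>>0) & 0x3 = 2  ←
cnt [2+:1] = (word>>2) & 0x1 = 0
chan [3+:1] = (word>>3) & 0x1 = 1
id [4+:2] = (word>>4) & 0x3 = 0
prio [6+:2] = (word>>6) & 0x3 = 0
ver signed 2b, MSB=1: 2 - 4 = -2

-2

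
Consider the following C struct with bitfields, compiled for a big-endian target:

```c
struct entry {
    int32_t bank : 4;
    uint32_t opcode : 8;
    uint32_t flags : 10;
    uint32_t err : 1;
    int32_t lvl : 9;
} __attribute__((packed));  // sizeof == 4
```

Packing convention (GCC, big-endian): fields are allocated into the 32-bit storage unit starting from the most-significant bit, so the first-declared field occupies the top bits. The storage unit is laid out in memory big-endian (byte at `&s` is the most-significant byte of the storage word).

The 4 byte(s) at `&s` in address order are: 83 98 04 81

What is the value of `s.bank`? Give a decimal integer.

-8

[0]=0x83 [1]=0x98 [2]=0x04 [3]=0x81 (big-endian) → word 0x83980481
bank [28+:4] = (word>>28) & 0xf = 8  ←
opcode [20+:8] = (word>>20) & 0xff = 57
flags [10+:10] = (word>>10) & 0x3ff = 513
err [9+:1] = (word>>9) & 0x1 = 0
lvl [0+:9] = (word>>0) & 0x1ff = 129
bank signed 4b, MSB=1: 8 - 16 = -8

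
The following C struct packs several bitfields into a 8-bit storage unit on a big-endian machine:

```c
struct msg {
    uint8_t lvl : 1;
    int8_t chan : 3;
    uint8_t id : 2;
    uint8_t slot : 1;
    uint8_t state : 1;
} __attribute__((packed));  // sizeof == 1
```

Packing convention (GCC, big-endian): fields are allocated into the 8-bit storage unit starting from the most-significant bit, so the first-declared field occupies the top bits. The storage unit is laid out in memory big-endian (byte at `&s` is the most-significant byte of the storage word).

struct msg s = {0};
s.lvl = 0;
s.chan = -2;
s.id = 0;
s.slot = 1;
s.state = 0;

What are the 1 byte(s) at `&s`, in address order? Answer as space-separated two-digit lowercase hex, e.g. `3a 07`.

62

lvl (1b) val=0 bits=0x0 at bit 7: 0x00
chan (3b) val=-2 bits=0x6 at bit 4: 0x60
id (2b) val=0 bits=0x0 at bit 2: 0x60
slot (1b) val=1 bits=0x1 at bit 1: 0x62
state (1b) val=0 bits=0x0 at bit 0: 0x62
word = 0x62 → big-endian bytes:
  [0]=0x62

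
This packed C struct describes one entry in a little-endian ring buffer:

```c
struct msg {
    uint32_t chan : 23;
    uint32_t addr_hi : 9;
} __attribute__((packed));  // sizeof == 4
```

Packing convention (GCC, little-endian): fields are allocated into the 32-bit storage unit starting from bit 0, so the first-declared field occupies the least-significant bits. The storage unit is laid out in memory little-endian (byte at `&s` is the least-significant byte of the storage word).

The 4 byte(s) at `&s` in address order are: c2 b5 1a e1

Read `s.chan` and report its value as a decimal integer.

[0]=0xc2 [1]=0xb5 [2]=0x1a [3]=0xe1 (little-endian) → word 0xe11ab5c2
chan [0+:23] = (word>>0) & 0x7fffff = 1750466  ←
addr_hi [23+:9] = (word>>23) & 0x1ff = 450

1750466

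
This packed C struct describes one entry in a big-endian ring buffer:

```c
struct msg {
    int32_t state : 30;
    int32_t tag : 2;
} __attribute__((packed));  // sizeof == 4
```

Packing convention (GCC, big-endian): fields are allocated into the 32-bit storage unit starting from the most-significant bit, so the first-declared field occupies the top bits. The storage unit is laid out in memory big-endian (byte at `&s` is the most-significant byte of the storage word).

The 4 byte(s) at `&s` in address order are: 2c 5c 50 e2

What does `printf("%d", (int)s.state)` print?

[0]=0x2c [1]=0x5c [2]=0x50 [3]=0xe2 (big-endian) → word 0x2c5c50e2
state:30 @ bit 2 → (0x2c5c50e2>>2)&0x3fffffff = 0xb171438  ←
tag:2 @ bit 0 → (0x2c5c50e2>>0)&0x3 = 0x2
state signed 30b, MSB=0: value = 186061880

186061880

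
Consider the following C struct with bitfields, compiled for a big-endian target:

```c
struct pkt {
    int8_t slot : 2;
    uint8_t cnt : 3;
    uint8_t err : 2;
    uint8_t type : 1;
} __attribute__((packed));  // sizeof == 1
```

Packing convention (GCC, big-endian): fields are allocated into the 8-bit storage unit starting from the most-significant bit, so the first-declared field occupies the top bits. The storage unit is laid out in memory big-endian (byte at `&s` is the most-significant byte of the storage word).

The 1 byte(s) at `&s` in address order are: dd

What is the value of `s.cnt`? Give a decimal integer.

3

[0]=0xdd (big-endian) → word 0xdd
slot:2 @ bit 6 → (0xdd>>6)&0x3 = 0x3
cnt:3 @ bit 3 → (0xdd>>3)&0x7 = 0x3  ←
err:2 @ bit 1 → (0xdd>>1)&0x3 = 0x2
type:1 @ bit 0 → (0xdd>>0)&0x1 = 0x1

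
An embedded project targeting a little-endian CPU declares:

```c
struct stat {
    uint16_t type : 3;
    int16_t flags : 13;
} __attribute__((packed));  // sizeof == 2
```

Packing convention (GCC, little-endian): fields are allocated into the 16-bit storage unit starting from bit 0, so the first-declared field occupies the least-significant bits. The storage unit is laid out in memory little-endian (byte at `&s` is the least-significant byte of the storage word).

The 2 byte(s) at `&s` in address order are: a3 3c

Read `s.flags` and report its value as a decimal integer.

1940

[0]=0xa3 [1]=0x3c (little-endian) → word 0x3ca3
type:3 @ bit 0 → (0x3ca3>>0)&0x7 = 0x3
flags:13 @ bit 3 → (0x3ca3>>3)&0x1fff = 0x794  ←
flags signed 13b, MSB=0: value = 1940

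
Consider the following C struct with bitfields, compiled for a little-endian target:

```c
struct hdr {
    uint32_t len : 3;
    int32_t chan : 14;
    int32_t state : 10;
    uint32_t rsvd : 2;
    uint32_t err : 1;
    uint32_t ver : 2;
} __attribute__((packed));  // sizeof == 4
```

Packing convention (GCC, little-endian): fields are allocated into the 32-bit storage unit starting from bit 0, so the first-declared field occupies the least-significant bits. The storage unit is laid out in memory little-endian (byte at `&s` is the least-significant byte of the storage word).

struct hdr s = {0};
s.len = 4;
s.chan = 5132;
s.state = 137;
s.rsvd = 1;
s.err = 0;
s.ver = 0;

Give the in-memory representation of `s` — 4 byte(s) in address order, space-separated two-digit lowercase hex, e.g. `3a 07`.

64 a0 12 09

len:3 = 4 → 0x4 << 0 → word 0x00000004
chan:14 = 5132 → 0x140c << 3 → word 0x0000a064
state:10 = 137 → 0x89 << 17 → word 0x0112a064
rsvd:2 = 1 → 0x1 << 27 → word 0x0912a064
err:1 = 0 → 0x0 << 29 → word 0x0912a064
ver:2 = 0 → 0x0 << 30 → word 0x0912a064
word = 0x0912a064 → little-endian bytes:
  [0]=0x64  [1]=0xa0  [2]=0x12  [3]=0x09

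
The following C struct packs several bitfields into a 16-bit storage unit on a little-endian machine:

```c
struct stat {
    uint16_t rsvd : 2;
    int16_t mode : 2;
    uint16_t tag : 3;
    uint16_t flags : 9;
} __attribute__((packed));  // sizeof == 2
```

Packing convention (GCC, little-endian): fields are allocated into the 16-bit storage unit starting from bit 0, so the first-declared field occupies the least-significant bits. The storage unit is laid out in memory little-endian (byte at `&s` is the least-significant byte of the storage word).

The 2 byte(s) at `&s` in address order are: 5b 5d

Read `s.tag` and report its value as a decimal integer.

[0]=0x5b [1]=0x5d (little-endian) → word 0x5d5b
rsvd [0+:2] = (word>>0) & 0x3 = 3
mode [2+:2] = (word>>2) & 0x3 = 2
tag [4+:3] = (word>>4) & 0x7 = 5  ←
flags [7+:9] = (word>>7) & 0x1ff = 186

5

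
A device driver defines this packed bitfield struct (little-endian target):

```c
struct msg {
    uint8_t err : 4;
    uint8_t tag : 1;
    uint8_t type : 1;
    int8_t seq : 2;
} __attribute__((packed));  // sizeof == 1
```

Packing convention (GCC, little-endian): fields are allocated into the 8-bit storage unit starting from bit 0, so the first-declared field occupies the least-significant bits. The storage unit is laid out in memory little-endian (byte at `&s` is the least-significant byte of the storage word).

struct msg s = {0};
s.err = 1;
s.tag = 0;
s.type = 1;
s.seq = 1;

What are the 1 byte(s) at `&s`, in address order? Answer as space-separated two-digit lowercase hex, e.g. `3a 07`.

err (4b) val=1 bits=0x1 at bit 0: 0x01
tag (1b) val=0 bits=0x0 at bit 4: 0x01
type (1b) val=1 bits=0x1 at bit 5: 0x21
seq (2b) val=1 bits=0x1 at bit 6: 0x61
word = 0x61 → little-endian bytes:
  [0]=0x61

61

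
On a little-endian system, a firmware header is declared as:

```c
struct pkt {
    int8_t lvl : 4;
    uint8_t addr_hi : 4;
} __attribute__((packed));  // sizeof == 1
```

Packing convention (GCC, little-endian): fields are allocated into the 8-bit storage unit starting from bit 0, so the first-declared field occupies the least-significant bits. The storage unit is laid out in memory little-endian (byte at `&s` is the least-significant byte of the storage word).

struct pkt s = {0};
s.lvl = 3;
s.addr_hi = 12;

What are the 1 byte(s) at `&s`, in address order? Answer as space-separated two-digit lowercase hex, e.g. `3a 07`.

[0+:4] lvl=3 & 0xf = 0x3; word=0x03
[4+:4] addr_hi=12 & 0xf = 0xc; word=0xc3
word = 0xc3 → little-endian bytes:
  [0]=0xc3

c3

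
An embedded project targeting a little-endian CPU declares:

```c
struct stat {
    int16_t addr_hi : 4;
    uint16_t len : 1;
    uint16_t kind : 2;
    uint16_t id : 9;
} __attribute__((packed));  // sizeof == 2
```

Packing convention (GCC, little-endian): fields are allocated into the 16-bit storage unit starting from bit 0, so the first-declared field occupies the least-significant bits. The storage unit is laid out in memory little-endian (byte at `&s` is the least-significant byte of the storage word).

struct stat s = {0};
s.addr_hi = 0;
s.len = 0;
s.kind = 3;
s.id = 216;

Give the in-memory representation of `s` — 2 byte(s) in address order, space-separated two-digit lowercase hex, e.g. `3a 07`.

addr_hi (4b) val=0 bits=0x0 at bit 0: 0x0000
len (1b) val=0 bits=0x0 at bit 4: 0x0000
kind (2b) val=3 bits=0x3 at bit 5: 0x0060
id (9b) val=216 bits=0xd8 at bit 7: 0x6c60
word = 0x6c60 → little-endian bytes:
  [0]=0x60  [1]=0x6c

60 6c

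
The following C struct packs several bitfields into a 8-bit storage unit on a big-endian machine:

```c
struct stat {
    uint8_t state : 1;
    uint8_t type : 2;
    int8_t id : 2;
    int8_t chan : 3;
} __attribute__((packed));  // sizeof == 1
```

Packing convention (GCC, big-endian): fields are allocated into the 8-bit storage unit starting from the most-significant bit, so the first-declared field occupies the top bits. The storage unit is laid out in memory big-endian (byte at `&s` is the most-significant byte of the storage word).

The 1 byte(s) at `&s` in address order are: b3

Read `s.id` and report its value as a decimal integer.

-2

[0]=0xb3 (big-endian) → word 0xb3
state [7+:1] = (word>>7) & 0x1 = 1
type [5+:2] = (word>>5) & 0x3 = 1
id [3+:2] = (word>>3) & 0x3 = 2  ←
chan [0+:3] = (word>>0) & 0x7 = 3
id signed 2b, MSB=1: 2 - 4 = -2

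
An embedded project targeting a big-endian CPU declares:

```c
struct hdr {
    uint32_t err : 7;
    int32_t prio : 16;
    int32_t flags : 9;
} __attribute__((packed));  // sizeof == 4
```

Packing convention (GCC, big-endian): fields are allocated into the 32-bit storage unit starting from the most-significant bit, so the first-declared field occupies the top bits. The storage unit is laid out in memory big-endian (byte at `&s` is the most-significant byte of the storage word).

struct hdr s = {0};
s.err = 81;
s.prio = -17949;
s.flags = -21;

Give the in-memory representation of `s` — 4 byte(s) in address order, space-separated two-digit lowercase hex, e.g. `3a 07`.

a3 73 c7 eb

err (7b) val=81 bits=0x51 at bit 25: 0xa2000000
prio (16b) val=-17949 bits=0xb9e3 at bit 9: 0xa373c600
flags (9b) val=-21 bits=0x1eb at bit 0: 0xa373c7eb
word = 0xa373c7eb → big-endian bytes:
  [0]=0xa3  [1]=0x73  [2]=0xc7  [3]=0xeb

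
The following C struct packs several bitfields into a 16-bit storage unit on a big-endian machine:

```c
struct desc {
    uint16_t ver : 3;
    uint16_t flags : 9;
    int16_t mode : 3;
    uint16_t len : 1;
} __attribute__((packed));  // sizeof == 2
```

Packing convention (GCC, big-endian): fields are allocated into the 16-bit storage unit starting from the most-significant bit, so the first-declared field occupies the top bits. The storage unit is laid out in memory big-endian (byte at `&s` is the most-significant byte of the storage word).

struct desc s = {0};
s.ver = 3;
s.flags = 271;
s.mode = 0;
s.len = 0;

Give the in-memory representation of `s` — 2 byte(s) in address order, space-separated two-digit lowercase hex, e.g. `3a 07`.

70 f0

ver:3 = 3 → 0x3 << 13 → word 0x6000
flags:9 = 271 → 0x10f << 4 → word 0x70f0
mode:3 = 0 → 0x0 << 1 → word 0x70f0
len:1 = 0 → 0x0 << 0 → word 0x70f0
word = 0x70f0 → big-endian bytes:
  [0]=0x70  [1]=0xf0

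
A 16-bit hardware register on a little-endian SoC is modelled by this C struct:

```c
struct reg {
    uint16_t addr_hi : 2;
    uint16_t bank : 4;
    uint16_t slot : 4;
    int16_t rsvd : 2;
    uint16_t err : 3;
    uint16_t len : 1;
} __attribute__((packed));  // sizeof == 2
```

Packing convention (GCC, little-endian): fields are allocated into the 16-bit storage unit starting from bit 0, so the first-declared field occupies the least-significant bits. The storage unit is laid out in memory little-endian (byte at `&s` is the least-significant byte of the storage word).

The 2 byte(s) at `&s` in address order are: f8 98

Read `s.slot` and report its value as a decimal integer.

3

[0]=0xf8 [1]=0x98 (little-endian) → word 0x98f8
addr_hi:2 @ bit 0 → (0x98f8>>0)&0x3 = 0x0
bank:4 @ bit 2 → (0x98f8>>2)&0xf = 0xe
slot:4 @ bit 6 → (0x98f8>>6)&0xf = 0x3  ←
rsvd:2 @ bit 10 → (0x98f8>>10)&0x3 = 0x2
err:3 @ bit 12 → (0x98f8>>12)&0x7 = 0x1
len:1 @ bit 15 → (0x98f8>>15)&0x1 = 0x1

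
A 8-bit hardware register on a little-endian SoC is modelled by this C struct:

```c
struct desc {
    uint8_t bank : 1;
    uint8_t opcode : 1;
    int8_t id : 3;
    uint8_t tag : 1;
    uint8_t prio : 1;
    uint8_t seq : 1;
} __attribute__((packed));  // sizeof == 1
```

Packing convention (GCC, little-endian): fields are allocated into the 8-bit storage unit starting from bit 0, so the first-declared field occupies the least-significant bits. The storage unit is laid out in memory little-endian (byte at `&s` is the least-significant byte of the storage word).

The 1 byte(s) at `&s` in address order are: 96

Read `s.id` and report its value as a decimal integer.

-3

[0]=0x96 (little-endian) → word 0x96
bank:1 @ bit 0 → (0x96>>0)&0x1 = 0x0
opcode:1 @ bit 1 → (0x96>>1)&0x1 = 0x1
id:3 @ bit 2 → (0x96>>2)&0x7 = 0x5  ←
tag:1 @ bit 5 → (0x96>>5)&0x1 = 0x0
prio:1 @ bit 6 → (0x96>>6)&0x1 = 0x0
seq:1 @ bit 7 → (0x96>>7)&0x1 = 0x1
id signed 3b, MSB=1: 5 - 8 = -3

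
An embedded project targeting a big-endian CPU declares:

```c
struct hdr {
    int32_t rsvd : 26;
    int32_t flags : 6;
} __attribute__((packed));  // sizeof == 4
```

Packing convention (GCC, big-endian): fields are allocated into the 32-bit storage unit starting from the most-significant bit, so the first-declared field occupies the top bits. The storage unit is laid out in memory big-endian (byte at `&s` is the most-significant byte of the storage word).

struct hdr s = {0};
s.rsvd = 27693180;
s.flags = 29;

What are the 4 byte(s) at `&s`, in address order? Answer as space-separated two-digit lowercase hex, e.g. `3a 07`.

rsvd:26 = 27693180 → 0x1a6907c << 6 → word 0x69a41f00
flags:6 = 29 → 0x1d << 0 → word 0x69a41f1d
word = 0x69a41f1d → big-endian bytes:
  [0]=0x69  [1]=0xa4  [2]=0x1f  [3]=0x1d

69 a4 1f 1d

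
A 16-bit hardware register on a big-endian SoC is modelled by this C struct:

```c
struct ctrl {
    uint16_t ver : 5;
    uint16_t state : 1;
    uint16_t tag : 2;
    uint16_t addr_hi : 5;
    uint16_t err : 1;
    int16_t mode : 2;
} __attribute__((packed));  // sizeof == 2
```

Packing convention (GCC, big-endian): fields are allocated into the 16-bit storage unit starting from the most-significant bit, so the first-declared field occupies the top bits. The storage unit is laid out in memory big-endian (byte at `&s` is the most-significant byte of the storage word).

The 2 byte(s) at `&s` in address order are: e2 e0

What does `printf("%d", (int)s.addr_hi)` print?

28

[0]=0xe2 [1]=0xe0 (big-endian) → word 0xe2e0
ver:5 @ bit 11 → (0xe2e0>>11)&0x1f = 0x1c
state:1 @ bit 10 → (0xe2e0>>10)&0x1 = 0x0
tag:2 @ bit 8 → (0xe2e0>>8)&0x3 = 0x2
addr_hi:5 @ bit 3 → (0xe2e0>>3)&0x1f = 0x1c  ←
err:1 @ bit 2 → (0xe2e0>>2)&0x1 = 0x0
mode:2 @ bit 0 → (0xe2e0>>0)&0x3 = 0x0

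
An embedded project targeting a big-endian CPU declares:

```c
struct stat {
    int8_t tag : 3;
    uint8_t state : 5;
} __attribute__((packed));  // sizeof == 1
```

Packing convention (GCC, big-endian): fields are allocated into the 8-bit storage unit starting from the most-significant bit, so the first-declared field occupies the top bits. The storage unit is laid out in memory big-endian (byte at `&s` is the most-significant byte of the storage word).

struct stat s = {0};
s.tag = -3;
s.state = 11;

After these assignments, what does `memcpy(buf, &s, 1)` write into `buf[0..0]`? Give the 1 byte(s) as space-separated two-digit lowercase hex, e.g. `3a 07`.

ab

tag (3b) val=-3 bits=0x5 at bit 5: 0xa0
state (5b) val=11 bits=0xb at bit 0: 0xab
word = 0xab → big-endian bytes:
  [0]=0xab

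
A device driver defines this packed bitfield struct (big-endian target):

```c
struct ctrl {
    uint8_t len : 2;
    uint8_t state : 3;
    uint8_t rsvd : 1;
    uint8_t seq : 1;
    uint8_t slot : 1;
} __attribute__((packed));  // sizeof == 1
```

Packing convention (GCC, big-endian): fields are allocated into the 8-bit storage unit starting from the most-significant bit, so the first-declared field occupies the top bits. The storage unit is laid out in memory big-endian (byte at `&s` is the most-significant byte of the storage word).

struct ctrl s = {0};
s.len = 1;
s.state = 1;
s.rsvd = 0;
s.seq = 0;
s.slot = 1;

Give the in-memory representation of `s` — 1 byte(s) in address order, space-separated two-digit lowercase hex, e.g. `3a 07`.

49

[6+:2] len=1 & 0x3 = 0x1; word=0x40
[3+:3] state=1 & 0x7 = 0x1; word=0x48
[2+:1] rsvd=0 & 0x1 = 0x0; word=0x48
[1+:1] seq=0 & 0x1 = 0x0; word=0x48
[0+:1] slot=1 & 0x1 = 0x1; word=0x49
word = 0x49 → big-endian bytes:
  [0]=0x49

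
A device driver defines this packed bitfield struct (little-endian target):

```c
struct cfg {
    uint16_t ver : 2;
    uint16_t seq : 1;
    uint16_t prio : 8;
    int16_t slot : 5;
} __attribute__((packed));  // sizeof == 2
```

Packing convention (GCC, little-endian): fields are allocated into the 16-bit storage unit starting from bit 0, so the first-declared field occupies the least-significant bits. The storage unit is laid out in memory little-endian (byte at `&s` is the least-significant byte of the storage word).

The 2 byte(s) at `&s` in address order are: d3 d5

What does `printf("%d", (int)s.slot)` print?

-6

[0]=0xd3 [1]=0xd5 (little-endian) → word 0xd5d3
ver [0+:2] = (word>>0) & 0x3 = 3
seq [2+:1] = (word>>2) & 0x1 = 0
prio [3+:8] = (word>>3) & 0xff = 186
slot [11+:5] = (word>>11) & 0x1f = 26  ←
slot signed 5b, MSB=1: 26 - 32 = -6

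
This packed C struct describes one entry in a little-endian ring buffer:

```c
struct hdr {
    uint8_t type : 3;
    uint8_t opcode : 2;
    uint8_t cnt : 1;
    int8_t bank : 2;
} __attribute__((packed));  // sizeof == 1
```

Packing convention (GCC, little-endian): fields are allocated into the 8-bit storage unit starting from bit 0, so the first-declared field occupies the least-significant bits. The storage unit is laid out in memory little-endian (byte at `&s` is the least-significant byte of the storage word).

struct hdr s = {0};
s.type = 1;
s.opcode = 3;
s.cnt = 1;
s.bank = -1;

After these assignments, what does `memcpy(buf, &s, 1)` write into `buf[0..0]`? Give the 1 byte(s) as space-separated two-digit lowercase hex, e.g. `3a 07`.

type (3b) val=1 bits=0x1 at bit 0: 0x01
opcode (2b) val=3 bits=0x3 at bit 3: 0x19
cnt (1b) val=1 bits=0x1 at bit 5: 0x39
bank (2b) val=-1 bits=0x3 at bit 6: 0xf9
word = 0xf9 → little-endian bytes:
  [0]=0xf9

f9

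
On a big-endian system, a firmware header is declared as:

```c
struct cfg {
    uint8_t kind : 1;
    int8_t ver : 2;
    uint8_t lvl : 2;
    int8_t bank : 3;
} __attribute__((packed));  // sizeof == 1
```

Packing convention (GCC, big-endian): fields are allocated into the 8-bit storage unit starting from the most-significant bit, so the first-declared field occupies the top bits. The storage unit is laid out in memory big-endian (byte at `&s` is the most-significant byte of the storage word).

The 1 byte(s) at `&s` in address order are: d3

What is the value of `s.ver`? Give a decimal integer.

-2

[0]=0xd3 (big-endian) → word 0xd3
kind [7+:1] = (word>>7) & 0x1 = 1
ver [5+:2] = (word>>5) & 0x3 = 2  ←
lvl [3+:2] = (word>>3) & 0x3 = 2
bank [0+:3] = (word>>0) & 0x7 = 3
ver signed 2b, MSB=1: 2 - 4 = -2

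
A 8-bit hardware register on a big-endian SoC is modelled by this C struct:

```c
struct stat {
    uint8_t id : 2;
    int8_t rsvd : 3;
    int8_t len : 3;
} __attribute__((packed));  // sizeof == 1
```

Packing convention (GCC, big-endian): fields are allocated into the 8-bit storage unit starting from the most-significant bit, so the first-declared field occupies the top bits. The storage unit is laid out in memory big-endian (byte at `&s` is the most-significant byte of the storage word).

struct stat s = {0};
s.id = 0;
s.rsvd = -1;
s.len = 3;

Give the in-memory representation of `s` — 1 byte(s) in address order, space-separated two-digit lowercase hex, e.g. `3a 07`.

3b

[6+:2] id=0 & 0x3 = 0x0; word=0x00
[3+:3] rsvd=-1 & 0x7 = 0x7; word=0x38
[0+:3] len=3 & 0x7 = 0x3; word=0x3b
word = 0x3b → big-endian bytes:
  [0]=0x3b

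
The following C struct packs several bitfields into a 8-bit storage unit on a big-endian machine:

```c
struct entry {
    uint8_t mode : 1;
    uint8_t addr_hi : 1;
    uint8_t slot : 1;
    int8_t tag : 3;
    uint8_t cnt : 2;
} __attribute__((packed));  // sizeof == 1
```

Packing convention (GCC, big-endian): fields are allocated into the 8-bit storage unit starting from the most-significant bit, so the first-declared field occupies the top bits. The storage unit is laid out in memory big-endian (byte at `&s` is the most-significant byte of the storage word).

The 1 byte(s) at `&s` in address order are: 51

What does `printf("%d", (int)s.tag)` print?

-4

[0]=0x51 (big-endian) → word 0x51
mode [7+:1] = (word>>7) & 0x1 = 0
addr_hi [6+:1] = (word>>6) & 0x1 = 1
slot [5+:1] = (word>>5) & 0x1 = 0
tag [2+:3] = (word>>2) & 0x7 = 4  ←
cnt [0+:2] = (word>>0) & 0x3 = 1
tag signed 3b, MSB=1: 4 - 8 = -4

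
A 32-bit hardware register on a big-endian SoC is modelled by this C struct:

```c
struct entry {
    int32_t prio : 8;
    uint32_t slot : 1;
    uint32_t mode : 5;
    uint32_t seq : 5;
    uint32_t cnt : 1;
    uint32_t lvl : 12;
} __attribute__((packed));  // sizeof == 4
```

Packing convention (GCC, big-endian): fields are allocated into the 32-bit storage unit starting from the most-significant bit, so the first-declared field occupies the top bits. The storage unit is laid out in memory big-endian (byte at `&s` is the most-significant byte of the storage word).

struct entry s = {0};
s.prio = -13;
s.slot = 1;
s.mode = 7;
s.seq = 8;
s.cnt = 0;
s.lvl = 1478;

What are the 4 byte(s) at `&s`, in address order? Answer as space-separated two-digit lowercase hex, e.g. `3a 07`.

prio (8b) val=-13 bits=0xf3 at bit 24: 0xf3000000
slot (1b) val=1 bits=0x1 at bit 23: 0xf3800000
mode (5b) val=7 bits=0x7 at bit 18: 0xf39c0000
seq (5b) val=8 bits=0x8 at bit 13: 0xf39d0000
cnt (1b) val=0 bits=0x0 at bit 12: 0xf39d0000
lvl (12b) val=1478 bits=0x5c6 at bit 0: 0xf39d05c6
word = 0xf39d05c6 → big-endian bytes:
  [0]=0xf3  [1]=0x9d  [2]=0x05  [3]=0xc6

f3 9d 05 c6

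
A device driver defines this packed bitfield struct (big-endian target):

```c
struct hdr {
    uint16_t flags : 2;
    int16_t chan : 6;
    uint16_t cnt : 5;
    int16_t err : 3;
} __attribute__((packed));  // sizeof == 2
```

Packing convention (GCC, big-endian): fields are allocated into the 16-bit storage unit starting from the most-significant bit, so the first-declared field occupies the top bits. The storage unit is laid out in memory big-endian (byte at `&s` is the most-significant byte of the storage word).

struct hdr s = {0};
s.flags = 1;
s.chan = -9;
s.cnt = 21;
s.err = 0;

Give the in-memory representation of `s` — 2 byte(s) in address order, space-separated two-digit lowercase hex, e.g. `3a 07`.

77 a8

flags:2 = 1 → 0x1 << 14 → word 0x4000
chan:6 = -9 → 0x37 << 8 → word 0x7700
cnt:5 = 21 → 0x15 << 3 → word 0x77a8
err:3 = 0 → 0x0 << 0 → word 0x77a8
word = 0x77a8 → big-endian bytes:
  [0]=0x77  [1]=0xa8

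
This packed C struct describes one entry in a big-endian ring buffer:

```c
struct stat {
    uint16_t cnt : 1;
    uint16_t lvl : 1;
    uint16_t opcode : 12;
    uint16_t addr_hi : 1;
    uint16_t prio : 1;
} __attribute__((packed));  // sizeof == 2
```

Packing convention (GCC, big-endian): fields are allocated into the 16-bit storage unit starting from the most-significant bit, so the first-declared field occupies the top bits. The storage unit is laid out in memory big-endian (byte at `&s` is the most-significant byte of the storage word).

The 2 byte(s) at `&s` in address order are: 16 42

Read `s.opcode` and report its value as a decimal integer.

[0]=0x16 [1]=0x42 (big-endian) → word 0x1642
cnt [15+:1] = (word>>15) & 0x1 = 0
lvl [14+:1] = (word>>14) & 0x1 = 0
opcode [2+:12] = (word>>2) & 0xfff = 1424  ←
addr_hi [1+:1] = (word>>1) & 0x1 = 1
prio [0+:1] = (word>>0) & 0x1 = 0

1424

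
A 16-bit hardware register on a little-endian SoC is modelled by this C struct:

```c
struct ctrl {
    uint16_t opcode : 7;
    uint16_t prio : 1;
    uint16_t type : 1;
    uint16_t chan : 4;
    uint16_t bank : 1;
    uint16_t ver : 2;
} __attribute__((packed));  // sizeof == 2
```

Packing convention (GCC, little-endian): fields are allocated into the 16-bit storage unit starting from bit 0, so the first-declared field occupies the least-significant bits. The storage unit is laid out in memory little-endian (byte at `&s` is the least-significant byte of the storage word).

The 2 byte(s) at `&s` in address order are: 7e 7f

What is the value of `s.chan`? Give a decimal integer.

15

[0]=0x7e [1]=0x7f (little-endian) → word 0x7f7e
opcode:7 @ bit 0 → (0x7f7e>>0)&0x7f = 0x7e
prio:1 @ bit 7 → (0x7f7e>>7)&0x1 = 0x0
type:1 @ bit 8 → (0x7f7e>>8)&0x1 = 0x1
chan:4 @ bit 9 → (0x7f7e>>9)&0xf = 0xf  ←
bank:1 @ bit 13 → (0x7f7e>>13)&0x1 = 0x1
ver:2 @ bit 14 → (0x7f7e>>14)&0x3 = 0x1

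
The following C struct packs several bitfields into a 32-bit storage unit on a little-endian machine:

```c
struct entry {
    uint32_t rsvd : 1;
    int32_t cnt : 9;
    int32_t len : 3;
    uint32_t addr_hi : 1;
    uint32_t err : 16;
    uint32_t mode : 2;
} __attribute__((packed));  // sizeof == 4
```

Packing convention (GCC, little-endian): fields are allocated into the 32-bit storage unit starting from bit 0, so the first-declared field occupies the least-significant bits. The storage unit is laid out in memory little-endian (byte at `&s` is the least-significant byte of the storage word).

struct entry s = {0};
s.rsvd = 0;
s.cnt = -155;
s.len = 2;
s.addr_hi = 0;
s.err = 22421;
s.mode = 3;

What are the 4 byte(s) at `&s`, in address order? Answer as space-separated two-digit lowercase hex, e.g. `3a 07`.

rsvd:1 = 0 → 0x0 << 0 → word 0x00000000
cnt:9 = -155 → 0x165 << 1 → word 0x000002ca
len:3 = 2 → 0x2 << 10 → word 0x00000aca
addr_hi:1 = 0 → 0x0 << 13 → word 0x00000aca
err:16 = 22421 → 0x5795 << 14 → word 0x15e54aca
mode:2 = 3 → 0x3 << 30 → word 0xd5e54aca
word = 0xd5e54aca → little-endian bytes:
  [0]=0xca  [1]=0x4a  [2]=0xe5  [3]=0xd5

ca 4a e5 d5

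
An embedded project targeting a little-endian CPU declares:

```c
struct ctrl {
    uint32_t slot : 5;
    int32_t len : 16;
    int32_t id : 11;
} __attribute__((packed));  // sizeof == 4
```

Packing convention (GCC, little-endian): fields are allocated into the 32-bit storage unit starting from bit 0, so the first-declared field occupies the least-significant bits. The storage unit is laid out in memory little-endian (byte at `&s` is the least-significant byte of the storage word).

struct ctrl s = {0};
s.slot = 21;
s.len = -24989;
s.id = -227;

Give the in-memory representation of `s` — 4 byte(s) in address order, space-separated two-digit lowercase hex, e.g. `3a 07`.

75 cc b3 e3

slot:5 = 21 → 0x15 << 0 → word 0x00000015
len:16 = -24989 → 0x9e63 << 5 → word 0x0013cc75
id:11 = -227 → 0x71d << 21 → word 0xe3b3cc75
word = 0xe3b3cc75 → little-endian bytes:
  [0]=0x75  [1]=0xcc  [2]=0xb3  [3]=0xe3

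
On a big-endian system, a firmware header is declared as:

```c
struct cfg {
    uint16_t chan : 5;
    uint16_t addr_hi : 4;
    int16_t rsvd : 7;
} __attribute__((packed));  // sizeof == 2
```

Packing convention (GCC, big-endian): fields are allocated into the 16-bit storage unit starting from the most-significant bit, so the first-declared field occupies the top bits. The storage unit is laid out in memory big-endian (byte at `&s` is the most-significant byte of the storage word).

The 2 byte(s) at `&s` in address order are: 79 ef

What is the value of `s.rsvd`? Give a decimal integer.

-17

[0]=0x79 [1]=0xef (big-endian) → word 0x79ef
chan:5 @ bit 11 → (0x79ef>>11)&0x1f = 0xf
addr_hi:4 @ bit 7 → (0x79ef>>7)&0xf = 0x3
rsvd:7 @ bit 0 → (0x79ef>>0)&0x7f = 0x6f  ←
rsvd signed 7b, MSB=1: 111 - 128 = -17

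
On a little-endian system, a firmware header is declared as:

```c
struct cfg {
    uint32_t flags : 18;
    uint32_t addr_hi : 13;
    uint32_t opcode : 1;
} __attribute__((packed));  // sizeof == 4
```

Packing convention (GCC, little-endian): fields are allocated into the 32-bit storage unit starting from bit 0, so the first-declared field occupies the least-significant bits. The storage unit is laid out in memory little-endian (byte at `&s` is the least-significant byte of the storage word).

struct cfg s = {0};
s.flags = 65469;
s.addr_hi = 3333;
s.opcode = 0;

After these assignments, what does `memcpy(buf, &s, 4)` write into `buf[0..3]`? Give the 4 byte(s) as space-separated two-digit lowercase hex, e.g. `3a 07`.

bd ff 14 34

[0+:18] flags=65469 & 0x3ffff = 0xffbd; word=0x0000ffbd
[18+:13] addr_hi=3333 & 0x1fff = 0xd05; word=0x3414ffbd
[31+:1] opcode=0 & 0x1 = 0x0; word=0x3414ffbd
word = 0x3414ffbd → little-endian bytes:
  [0]=0xbd  [1]=0xff  [2]=0x14  [3]=0x34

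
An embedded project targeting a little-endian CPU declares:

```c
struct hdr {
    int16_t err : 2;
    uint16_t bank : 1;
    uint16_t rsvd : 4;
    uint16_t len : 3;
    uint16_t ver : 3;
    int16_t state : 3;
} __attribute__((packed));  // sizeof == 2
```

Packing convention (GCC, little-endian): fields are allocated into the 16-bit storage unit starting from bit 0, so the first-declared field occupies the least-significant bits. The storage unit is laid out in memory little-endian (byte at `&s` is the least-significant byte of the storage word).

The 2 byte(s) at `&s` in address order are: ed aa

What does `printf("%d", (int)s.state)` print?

[0]=0xed [1]=0xaa (little-endian) → word 0xaaed
err [0+:2] = (word>>0) & 0x3 = 1
bank [2+:1] = (word>>2) & 0x1 = 1
rsvd [3+:4] = (word>>3) & 0xf = 13
len [7+:3] = (word>>7) & 0x7 = 5
ver [10+:3] = (word>>10) & 0x7 = 2
state [13+:3] = (word>>13) & 0x7 = 5  ←
state signed 3b, MSB=1: 5 - 8 = -3

-3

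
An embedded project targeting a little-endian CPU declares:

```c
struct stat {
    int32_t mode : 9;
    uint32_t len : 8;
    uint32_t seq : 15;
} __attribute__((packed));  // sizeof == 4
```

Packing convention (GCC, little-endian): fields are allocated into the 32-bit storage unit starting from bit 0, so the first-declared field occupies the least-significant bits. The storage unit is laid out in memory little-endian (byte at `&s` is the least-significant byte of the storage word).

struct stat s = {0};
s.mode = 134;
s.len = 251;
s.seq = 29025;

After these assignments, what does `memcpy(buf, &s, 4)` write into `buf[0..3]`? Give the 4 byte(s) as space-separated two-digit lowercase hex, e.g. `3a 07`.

[0+:9] mode=134 & 0x1ff = 0x86; word=0x00000086
[9+:8] len=251 & 0xff = 0xfb; word=0x0001f686
[17+:15] seq=29025 & 0x7fff = 0x7161; word=0xe2c3f686
word = 0xe2c3f686 → little-endian bytes:
  [0]=0x86  [1]=0xf6  [2]=0xc3  [3]=0xe2

86 f6 c3 e2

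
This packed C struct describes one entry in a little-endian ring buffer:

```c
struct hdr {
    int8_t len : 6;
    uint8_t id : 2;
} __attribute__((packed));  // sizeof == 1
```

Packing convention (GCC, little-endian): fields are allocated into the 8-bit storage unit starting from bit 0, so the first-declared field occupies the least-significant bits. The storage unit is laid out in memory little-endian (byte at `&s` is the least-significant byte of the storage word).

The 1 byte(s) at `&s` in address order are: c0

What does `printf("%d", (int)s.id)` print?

3

[0]=0xc0 (little-endian) → word 0xc0
len [0+:6] = (word>>0) & 0x3f = 0
id [6+:2] = (word>>6) & 0x3 = 3  ←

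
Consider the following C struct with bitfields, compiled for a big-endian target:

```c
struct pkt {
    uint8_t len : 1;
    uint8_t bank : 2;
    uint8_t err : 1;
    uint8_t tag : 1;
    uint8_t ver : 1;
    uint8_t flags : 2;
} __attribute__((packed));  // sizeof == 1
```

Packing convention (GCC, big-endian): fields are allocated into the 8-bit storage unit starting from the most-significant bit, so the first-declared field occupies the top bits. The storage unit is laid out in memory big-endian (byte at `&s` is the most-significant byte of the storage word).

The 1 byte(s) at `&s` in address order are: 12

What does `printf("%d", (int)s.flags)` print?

2

[0]=0x12 (big-endian) → word 0x12
len:1 @ bit 7 → (0x12>>7)&0x1 = 0x0
bank:2 @ bit 5 → (0x12>>5)&0x3 = 0x0
err:1 @ bit 4 → (0x12>>4)&0x1 = 0x1
tag:1 @ bit 3 → (0x12>>3)&0x1 = 0x0
ver:1 @ bit 2 → (0x12>>2)&0x1 = 0x0
flags:2 @ bit 0 → (0x12>>0)&0x3 = 0x2  ←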